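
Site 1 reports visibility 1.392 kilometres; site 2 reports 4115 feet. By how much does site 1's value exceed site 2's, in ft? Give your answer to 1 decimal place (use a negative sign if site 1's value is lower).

site 1: 1.392 km = 4566.929 ft.
Difference: 4566.929 − 4115.000 = 451.9 ft.

451.9 ft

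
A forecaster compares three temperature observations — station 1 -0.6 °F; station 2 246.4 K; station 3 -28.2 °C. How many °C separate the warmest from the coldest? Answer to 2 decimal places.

10.09 °C

station 1: -0.6 °F = -18.111 °C.
station 2: 246.4 K = -26.750 °C.
Spread: (-18.111) − (-28.200) = 10.089 °C.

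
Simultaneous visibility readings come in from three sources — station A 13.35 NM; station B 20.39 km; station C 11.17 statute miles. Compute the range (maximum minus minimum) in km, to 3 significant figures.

6.75 km

station A: 13.35 nmi = 24.7242 km.
station C: 11.17 SM = 17.9764 km.
Spread: 24.7242 − 17.9764 = 6.75 km.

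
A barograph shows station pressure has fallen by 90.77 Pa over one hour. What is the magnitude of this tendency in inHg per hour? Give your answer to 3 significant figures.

90.77 Pa / 1 h × 0.0002953 inHg/Pa = 0.0268 inHg/h.

0.0268 inHg per hour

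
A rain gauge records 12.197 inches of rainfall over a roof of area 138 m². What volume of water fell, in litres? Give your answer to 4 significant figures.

Depth: 12.197 in × 25.4 = 309.8038 mm.
1 mm over 1 m² is 1 L, so volume = 309.8038 × 138 = 42752.924 L ≈ 42750 L.

42750 litres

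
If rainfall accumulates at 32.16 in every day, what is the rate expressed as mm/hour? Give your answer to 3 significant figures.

32.16 in/day × 25.4 mm/in × 0.0416667 day/hour = 34.0 mm/hour.

34.0 mm/hour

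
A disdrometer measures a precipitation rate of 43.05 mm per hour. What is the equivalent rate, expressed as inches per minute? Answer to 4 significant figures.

0.02825 in/minute

43.05 mm/hour × 0.0393701 in/mm × 0.0166667 hour/minute = 0.02825 in/minute.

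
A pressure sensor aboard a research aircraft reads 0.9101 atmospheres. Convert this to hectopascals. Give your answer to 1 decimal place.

1 atm = 1013.25 hPa, so 0.9101 × 1013.25 = 922.2 hPa.

922.2 hPa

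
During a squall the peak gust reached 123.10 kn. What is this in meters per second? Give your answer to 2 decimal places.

63.33 m/s

1 kt = 0.514444 m/s, so 123.10 × 0.514444 = 63.33 m/s.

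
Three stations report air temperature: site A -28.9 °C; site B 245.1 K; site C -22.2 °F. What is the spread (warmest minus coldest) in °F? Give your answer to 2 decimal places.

site B: 245.1 K = -28.050 °C.
site C: -22.2 °F = -30.111 °C.
Spread: (-28.050) − (-30.111) = 2.061 °C = 3.71 °F.

3.71 °F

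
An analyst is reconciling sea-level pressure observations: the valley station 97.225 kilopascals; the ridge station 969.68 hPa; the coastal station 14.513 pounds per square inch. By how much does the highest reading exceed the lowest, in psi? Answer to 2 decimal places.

0.45 psi

the valley station: 97.225 kPa = 14.1013 psi.
the ridge station: 969.68 hPa = 14.0640 psi.
Spread: 14.5130 − 14.0640 = 0.45 psi.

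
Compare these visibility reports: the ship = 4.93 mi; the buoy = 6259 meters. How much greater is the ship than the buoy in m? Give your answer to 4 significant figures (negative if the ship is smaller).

the ship: 4.93 SM = 7934.07 m.
Difference: 7934.07 − 6259.00 = 1675 m.

1675 m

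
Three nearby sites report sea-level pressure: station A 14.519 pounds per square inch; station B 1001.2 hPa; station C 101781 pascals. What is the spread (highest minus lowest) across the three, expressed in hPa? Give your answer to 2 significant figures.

station A: 14.519 psi = 1001.05 hPa.
station C: 101781 Pa = 1017.81 hPa.
Spread: 1017.81 − 1001.05 = 17 hPa.

17 hPa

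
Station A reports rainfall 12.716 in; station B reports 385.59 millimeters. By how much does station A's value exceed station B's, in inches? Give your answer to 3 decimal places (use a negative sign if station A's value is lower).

station B: 385.59 mm = 15.18071 in.
Difference: 12.71600 − 15.18071 = -2.465 in.

-2.465 in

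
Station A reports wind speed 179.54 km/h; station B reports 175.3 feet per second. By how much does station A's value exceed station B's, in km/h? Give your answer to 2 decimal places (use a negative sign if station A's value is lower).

-12.81 km/h

station B: 175.3 ft/s = 192.3532 km/h.
Difference: 179.5400 − 192.3532 = -12.81 km/h.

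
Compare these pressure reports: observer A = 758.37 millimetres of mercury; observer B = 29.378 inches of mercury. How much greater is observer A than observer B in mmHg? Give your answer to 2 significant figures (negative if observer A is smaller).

12 mmHg

observer B: 29.378 inHg = 746.20 mmHg.
Difference: 758.37 − 746.20 = 12 mmHg.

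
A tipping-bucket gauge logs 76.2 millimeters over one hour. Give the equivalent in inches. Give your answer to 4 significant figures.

3.000 in

1 mm = 0.0393701 in, so 76.2 × 0.0393701 = 3.000 in.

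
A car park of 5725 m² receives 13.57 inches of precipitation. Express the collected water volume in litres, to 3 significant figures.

Depth: 13.57 in × 25.4 = 344.678 mm.
1 mm over 1 m² is 1 L, so volume = 344.678 × 5725 = 1973281.6 L ≈ 1970000 L.

1970000 litres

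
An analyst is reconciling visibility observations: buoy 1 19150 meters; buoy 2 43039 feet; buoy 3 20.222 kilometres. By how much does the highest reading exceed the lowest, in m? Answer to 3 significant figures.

buoy 2: 43039 ft = 13118.29 m.
buoy 3: 20.222 km = 20222.00 m.
Spread: 20222.00 − 13118.29 = 7100 m.

7100 m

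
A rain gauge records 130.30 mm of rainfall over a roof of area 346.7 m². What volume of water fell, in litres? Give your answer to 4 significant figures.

1 mm over 1 m² is 1 L, so volume = 130.3 × 346.7 = 45175.01 L ≈ 45180 L.

45180 litres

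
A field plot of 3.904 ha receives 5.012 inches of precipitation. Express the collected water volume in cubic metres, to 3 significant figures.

4970 cubic metres

Depth: 5.012 in × 25.4 = 127.3048 mm.
Area: 3.904 ha = 39040 m².
1 mm over 1 m² is 1 L, so volume = 127.3048 × 39040 = 4969979.4 L = 4970 m³.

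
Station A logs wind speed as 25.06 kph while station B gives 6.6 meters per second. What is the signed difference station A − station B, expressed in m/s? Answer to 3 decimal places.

0.361 m/s

station A: 25.06 km/h = 6.96111 m/s.
Difference: 6.96111 − 6.60000 = 0.361 m/s.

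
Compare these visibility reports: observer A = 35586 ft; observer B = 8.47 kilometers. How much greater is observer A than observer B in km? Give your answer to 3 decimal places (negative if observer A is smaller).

observer A: 35586 ft = 10.84661 km.
Difference: 10.84661 − 8.47000 = 2.377 km.

2.377 km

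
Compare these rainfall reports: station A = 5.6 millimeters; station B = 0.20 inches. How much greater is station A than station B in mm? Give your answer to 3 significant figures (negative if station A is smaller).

station B: 0.20 in = 5.08000 mm.
Difference: 5.60000 − 5.08000 = 0.520 mm.

0.520 mm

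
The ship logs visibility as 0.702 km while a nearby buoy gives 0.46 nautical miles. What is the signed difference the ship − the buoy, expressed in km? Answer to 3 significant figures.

the buoy: 0.46 nmi = 0.85192 km.
Difference: 0.70200 − 0.85192 = -0.150 km.

-0.150 km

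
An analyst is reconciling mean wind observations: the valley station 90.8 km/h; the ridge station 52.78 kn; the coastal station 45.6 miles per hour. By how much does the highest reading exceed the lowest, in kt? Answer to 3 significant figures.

13.2 kt

the valley station: 90.8 km/h = 49.028 kt.
the coastal station: 45.6 mph = 39.625 kt.
Spread: 52.780 − 39.625 = 13.2 kt.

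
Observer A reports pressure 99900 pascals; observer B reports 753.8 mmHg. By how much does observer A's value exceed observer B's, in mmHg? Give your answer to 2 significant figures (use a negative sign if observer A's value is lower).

-4.5 mmHg

observer A: 99900 Pa = 749.312 mmHg.
Difference: 749.312 − 753.800 = -4.5 mmHg.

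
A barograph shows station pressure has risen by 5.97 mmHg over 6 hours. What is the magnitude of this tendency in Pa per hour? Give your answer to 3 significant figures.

133 Pa per hour

5.97 mmHg / 6 h × 133.322 Pa/mmHg = 133 Pa/h.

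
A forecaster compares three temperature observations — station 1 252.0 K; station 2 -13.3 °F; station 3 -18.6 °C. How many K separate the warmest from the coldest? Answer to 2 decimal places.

6.57 K

station 1: 252.0 K = -21.150 °C.
station 2: -13.3 °F = -25.167 °C.
Spread: (-18.600) − (-25.167) = 6.567 °C.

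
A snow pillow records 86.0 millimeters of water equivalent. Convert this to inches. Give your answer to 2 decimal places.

1 mm = 0.0393701 in, so 86.0 × 0.0393701 = 3.39 in.

3.39 in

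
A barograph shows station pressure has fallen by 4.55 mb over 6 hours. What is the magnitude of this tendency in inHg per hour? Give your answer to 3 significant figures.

4.55 mb / 6 h × 0.02953 inHg/mb = 0.0224 inHg/h.

0.0224 inHg per hour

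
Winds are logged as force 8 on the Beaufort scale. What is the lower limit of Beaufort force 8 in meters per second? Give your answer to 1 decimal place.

17.2 m/s

Beaufort 8 (gale) spans 17.2–20.7 m/s.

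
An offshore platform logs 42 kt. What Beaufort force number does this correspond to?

42 kt lies in the Beaufort 9 band (strong gale, 41–47 kt).

Beaufort force 9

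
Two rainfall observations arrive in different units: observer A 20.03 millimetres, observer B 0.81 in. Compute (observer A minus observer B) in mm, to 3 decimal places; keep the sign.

observer B: 0.81 in = 20.57400 mm.
Difference: 20.03000 − 20.57400 = -0.544 mm.

-0.544 mm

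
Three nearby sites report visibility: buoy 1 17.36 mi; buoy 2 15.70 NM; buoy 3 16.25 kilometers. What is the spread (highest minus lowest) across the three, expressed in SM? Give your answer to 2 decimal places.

buoy 2: 15.70 nmi = 18.0672 SM.
buoy 3: 16.25 km = 10.0973 SM.
Spread: 18.0672 − 10.0973 = 7.97 SM.

7.97 SM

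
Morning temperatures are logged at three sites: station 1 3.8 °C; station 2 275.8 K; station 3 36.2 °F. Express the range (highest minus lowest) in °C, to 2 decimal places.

1.47 °C

station 2: 275.8 K = 2.650 °C.
station 3: 36.2 °F = 2.333 °C.
Spread: 3.800 − 2.333 = 1.467 °C.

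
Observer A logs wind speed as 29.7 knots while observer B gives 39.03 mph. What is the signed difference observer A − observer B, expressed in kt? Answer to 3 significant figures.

observer B: 39.03 mph = 33.9161 kt.
Difference: 29.7000 − 33.9161 = -4.22 kt.

-4.22 kt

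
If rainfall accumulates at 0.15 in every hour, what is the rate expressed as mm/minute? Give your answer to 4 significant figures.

0.15 in/hour × 25.4 mm/in × 0.0166667 hour/minute = 0.06350 mm/minute.

0.06350 mm/minute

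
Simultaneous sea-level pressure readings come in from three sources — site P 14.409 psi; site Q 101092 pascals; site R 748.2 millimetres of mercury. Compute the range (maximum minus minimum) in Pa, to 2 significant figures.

1700 Pa

site P: 14.409 psi = 99346.56 Pa.
site R: 748.2 mmHg = 99751.81 Pa.
Spread: 101092.00 − 99346.56 = 1700 Pa.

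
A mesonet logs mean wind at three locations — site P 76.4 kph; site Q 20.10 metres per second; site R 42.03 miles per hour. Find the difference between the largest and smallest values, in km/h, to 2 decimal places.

site Q: 20.10 m/s = 72.3600 km/h.
site R: 42.03 mph = 67.6407 km/h.
Spread: 76.4000 − 67.6407 = 8.76 km/h.

8.76 km/h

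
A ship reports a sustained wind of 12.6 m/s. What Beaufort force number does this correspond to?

Beaufort force 6

12.6 m/s lies in the Beaufort 6 band (strong breeze, 10.8–13.8 m/s).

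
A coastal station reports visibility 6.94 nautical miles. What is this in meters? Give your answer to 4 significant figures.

12850 m

1 nmi = 1852 m, so 6.94 × 1852 = 12850 m.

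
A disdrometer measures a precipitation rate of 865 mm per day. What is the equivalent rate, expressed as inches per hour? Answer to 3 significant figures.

1.42 in/hour

865 mm/day × 0.0393701 in/mm × 0.0416667 day/hour = 1.42 in/hour.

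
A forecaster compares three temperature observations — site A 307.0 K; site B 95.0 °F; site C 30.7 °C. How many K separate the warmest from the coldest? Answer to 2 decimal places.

4.30 K

site A: 307.0 K = 33.850 °C.
site B: 95.0 °F = 35.000 °C.
Spread: 35.000 − 30.700 = 4.300 °C.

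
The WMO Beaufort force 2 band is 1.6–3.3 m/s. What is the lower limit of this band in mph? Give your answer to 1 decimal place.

1.6–3.3 m/s × 2.237 = 3.6–7.4 mph.

3.6 mph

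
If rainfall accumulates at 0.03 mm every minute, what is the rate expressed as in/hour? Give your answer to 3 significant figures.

0.0709 in/hour

0.03 mm/minute × 0.0393701 in/mm × 60 minute/hour = 0.0709 in/hour.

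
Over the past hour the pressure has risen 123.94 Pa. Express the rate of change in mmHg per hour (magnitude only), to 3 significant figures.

123.94 Pa / 1 h × 0.00750062 mmHg/Pa = 0.930 mmHg/h.

0.930 mmHg per hour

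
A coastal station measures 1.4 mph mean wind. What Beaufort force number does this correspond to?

1.4 mph = 0.6 m/s, which is Beaufort 1 (light air, 0.3–1.5 m/s).

Beaufort force 1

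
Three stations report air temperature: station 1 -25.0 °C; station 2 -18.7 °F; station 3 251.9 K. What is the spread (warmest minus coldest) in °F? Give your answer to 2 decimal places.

12.45 °F

station 2: -18.7 °F = -28.167 °C.
station 3: 251.9 K = -21.250 °C.
Spread: (-21.250) − (-28.167) = 6.917 °C = 12.45 °F.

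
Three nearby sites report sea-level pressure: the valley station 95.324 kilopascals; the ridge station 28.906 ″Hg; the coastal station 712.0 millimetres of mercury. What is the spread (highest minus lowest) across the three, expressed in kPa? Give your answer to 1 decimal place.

3.0 kPa

the ridge station: 28.906 inHg = 97.887 kPa.
the coastal station: 712.0 mmHg = 94.926 kPa.
Spread: 97.887 − 94.926 = 3.0 kPa.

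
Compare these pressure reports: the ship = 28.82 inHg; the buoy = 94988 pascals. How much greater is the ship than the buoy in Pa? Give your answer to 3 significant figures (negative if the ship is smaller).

the ship: 28.82 inHg = 97595.73 Pa.
Difference: 97595.73 − 94988.00 = 2610 Pa.

2610 Pa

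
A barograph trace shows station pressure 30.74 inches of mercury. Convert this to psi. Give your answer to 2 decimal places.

15.10 psi

1 inHg = 0.491154 psi, so 30.74 × 0.491154 = 15.10 psi.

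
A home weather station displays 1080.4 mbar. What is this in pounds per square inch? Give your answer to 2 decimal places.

1 mb = 0.0145038 psi, so 1080.4 × 0.0145038 = 15.67 psi.

15.67 psi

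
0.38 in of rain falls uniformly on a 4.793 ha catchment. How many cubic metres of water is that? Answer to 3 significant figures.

463 cubic metres

Depth: 0.38 in × 25.4 = 9.652 mm.
Area: 4.793 ha = 47930 m².
1 mm over 1 m² is 1 L, so volume = 9.652 × 47930 = 462620.36 L = 463 m³.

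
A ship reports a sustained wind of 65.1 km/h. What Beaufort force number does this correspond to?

65.1 km/h = 18.1 m/s, which is Beaufort 8 (gale, 17.2–20.7 m/s).

Beaufort force 8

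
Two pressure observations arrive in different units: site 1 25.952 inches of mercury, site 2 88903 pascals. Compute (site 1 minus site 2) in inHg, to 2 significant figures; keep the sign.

-0.30 inHg

site 2: 88903 Pa = 26.2530 inHg.
Difference: 25.9520 − 26.2530 = -0.30 inHg.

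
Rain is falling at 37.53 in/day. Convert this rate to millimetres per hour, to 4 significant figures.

39.72 mm/hour

37.53 in/day × 25.4 mm/in × 0.0416667 day/hour = 39.72 mm/hour.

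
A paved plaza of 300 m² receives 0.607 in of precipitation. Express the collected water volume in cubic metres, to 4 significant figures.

4.625 cubic metres

Depth: 0.607 in × 25.4 = 15.4178 mm.
1 mm over 1 m² is 1 L, so volume = 15.4178 × 300 = 4625.34 L = 4.625 m³.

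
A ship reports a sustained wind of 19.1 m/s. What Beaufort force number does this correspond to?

19.1 m/s lies in the Beaufort 8 band (gale, 17.2–20.7 m/s).

Beaufort force 8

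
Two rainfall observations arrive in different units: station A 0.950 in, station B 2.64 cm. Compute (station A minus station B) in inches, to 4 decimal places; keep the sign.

-0.0894 in

station B: 2.64 cm = 1.039370 in.
Difference: 0.950000 − 1.039370 = -0.0894 in.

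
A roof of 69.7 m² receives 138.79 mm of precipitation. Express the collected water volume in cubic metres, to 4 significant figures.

9.674 cubic metres

1 mm over 1 m² is 1 L, so volume = 138.79 × 69.7 = 9673.663 L = 9.674 m³.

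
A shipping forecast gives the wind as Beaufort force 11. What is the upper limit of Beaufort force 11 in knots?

63 kt

Beaufort 11 (violent storm) spans 56–63 knots.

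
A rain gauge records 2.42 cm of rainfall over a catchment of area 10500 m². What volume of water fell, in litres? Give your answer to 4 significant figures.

254100 litres

Depth: 2.42 cm × 10 = 24.2 mm.
1 mm over 1 m² is 1 L, so volume = 24.2 × 10500 = 254100 L.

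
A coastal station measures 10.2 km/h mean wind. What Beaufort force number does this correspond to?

10.2 km/h = 2.8 m/s, which is Beaufort 2 (light breeze, 1.6–3.3 m/s).

Beaufort force 2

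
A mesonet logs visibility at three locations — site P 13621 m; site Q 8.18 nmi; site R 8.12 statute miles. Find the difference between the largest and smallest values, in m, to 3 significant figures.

2080 m

site Q: 8.18 nmi = 15149.36 m.
site R: 8.12 SM = 13067.87 m.
Spread: 15149.36 − 13067.87 = 2080 m.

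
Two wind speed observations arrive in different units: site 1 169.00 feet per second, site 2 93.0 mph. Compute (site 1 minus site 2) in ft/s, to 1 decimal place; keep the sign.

32.6 ft/s

site 2: 93.0 mph = 136.400 ft/s.
Difference: 169.000 − 136.400 = 32.6 ft/s.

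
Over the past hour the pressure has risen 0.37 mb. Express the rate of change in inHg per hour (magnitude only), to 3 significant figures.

0.37 mb / 1 h × 0.02953 inHg/mb = 0.0109 inHg/h.

0.0109 inHg per hour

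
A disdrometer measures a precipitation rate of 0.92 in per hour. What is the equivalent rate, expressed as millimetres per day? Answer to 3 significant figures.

0.92 in/hour × 25.4 mm/in × 24 hour/day = 561 mm/day.

561 mm/day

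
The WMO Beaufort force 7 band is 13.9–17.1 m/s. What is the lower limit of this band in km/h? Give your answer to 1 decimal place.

13.9–17.1 m/s × 3.6 = 50.0–61.6 km/h.

50.0 km/h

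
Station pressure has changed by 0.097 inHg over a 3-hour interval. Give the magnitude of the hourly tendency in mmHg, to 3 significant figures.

0.097 inHg / 3 h × 25.4 mmHg/inHg = 0.821 mmHg/h.

0.821 mmHg per hour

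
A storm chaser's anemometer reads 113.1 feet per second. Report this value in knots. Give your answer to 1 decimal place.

67.0 kt

1 ft/s = 0.592484 kt, so 113.1 × 0.592484 = 67.0 kt.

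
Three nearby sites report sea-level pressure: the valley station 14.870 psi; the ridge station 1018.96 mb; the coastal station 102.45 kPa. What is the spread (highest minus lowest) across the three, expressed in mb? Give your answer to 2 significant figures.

the valley station: 14.870 psi = 1025.250 mb.
the coastal station: 102.45 kPa = 1024.500 mb.
Spread: 1025.250 − 1018.960 = 6.3 mb.

6.3 mb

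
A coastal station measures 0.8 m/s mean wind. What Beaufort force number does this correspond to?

0.8 m/s lies in the Beaufort 1 band (light air, 0.3–1.5 m/s).

Beaufort force 1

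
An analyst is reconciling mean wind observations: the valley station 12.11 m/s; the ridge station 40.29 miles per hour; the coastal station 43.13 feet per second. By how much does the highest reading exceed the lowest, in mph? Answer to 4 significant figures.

the valley station: 12.11 m/s = 27.0893 mph.
the coastal station: 43.13 ft/s = 29.4068 mph.
Spread: 40.2900 − 27.0893 = 13.20 mph.

13.20 mph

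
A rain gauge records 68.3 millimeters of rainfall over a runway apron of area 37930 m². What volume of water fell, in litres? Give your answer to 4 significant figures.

1 mm over 1 m² is 1 L, so volume = 68.3 × 37930 = 2590619 L ≈ 2591000 L.

2591000 litres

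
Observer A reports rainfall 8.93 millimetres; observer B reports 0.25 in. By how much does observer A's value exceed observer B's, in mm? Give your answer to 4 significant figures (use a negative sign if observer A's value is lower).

2.580 mm

observer B: 0.25 in = 6.35000 mm.
Difference: 8.93000 − 6.35000 = 2.580 mm.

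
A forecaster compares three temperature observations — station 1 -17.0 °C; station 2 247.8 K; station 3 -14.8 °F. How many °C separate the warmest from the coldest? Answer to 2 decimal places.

9.00 °C

station 2: 247.8 K = -25.350 °C.
station 3: -14.8 °F = -26.000 °C.
Spread: (-17.000) − (-26.000) = 9.000 °C.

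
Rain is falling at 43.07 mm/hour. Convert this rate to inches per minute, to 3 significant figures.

0.0283 in/minute

43.07 mm/hour × 0.0393701 in/mm × 0.0166667 hour/minute = 0.0283 in/minute.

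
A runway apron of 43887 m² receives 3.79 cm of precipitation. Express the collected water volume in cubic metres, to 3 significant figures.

Depth: 3.79 cm × 10 = 37.9 mm.
1 mm over 1 m² is 1 L, so volume = 37.9 × 43887 = 1663317.3 L = 1660 m³.

1660 cubic metres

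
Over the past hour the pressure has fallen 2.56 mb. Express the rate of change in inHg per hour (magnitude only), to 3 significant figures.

0.0756 inHg per hour

2.56 mb / 1 h × 0.02953 inHg/mb = 0.0756 inHg/h.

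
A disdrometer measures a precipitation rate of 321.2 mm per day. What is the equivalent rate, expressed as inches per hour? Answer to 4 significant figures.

321.2 mm/day × 0.0393701 in/mm × 0.0416667 day/hour = 0.5269 in/hour.

0.5269 in/hour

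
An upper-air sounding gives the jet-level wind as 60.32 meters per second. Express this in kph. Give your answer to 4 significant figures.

1 m/s = 3.6 km/h, so 60.32 × 3.6 = 217.2 km/h.

217.2 km/h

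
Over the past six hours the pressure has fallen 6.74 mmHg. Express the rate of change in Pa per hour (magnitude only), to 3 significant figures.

6.74 mmHg / 6 h × 133.322 Pa/mmHg = 150 Pa/h.

150 Pa per hour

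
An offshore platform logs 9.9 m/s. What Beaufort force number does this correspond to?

Beaufort force 5

9.9 m/s lies in the Beaufort 5 band (fresh breeze, 8.0–10.7 m/s).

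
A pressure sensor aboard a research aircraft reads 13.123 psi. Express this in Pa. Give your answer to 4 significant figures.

1 psi = 6894.76 Pa, so 13.123 × 6894.76 = 90480 Pa.

90480 Pa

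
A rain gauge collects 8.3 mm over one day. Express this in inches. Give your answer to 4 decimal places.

1 mm = 0.0393701 in, so 8.3 × 0.0393701 = 0.3268 in.

0.3268 in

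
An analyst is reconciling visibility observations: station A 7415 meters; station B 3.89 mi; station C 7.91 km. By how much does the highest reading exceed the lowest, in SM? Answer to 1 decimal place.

station A: 7415 m = 4.607 SM.
station C: 7.91 km = 4.915 SM.
Spread: 4.915 − 3.890 = 1.0 SM.

1.0 SM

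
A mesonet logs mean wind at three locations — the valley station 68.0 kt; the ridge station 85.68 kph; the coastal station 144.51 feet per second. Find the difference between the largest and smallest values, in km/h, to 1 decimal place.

72.9 km/h

the valley station: 68.0 kt = 125.936 km/h.
the coastal station: 144.51 ft/s = 158.568 km/h.
Spread: 158.568 − 85.680 = 72.9 km/h.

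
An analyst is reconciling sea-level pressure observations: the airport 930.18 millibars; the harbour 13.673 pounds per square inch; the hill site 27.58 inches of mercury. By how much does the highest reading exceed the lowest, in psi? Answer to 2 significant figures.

the airport: 930.18 mb = 13.4911 psi.
the hill site: 27.58 inHg = 13.5460 psi.
Spread: 13.6730 − 13.4911 = 0.18 psi.

0.18 psi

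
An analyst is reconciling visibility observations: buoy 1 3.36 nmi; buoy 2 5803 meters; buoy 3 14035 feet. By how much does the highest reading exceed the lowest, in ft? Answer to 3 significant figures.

6380 ft

buoy 1: 3.36 nmi = 20415.75 ft.
buoy 2: 5803 m = 19038.71 ft.
Spread: 20415.75 − 14035.00 = 6380 ft.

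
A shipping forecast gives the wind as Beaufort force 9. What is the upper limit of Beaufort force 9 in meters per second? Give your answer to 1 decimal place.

24.4 m/s

Beaufort 9 (strong gale) spans 20.8–24.4 m/s.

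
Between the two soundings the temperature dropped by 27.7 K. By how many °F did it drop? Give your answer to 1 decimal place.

49.9 °F

For a temperature change the 32° offset cancels: Δ°F = 27.7 × 1.8 = 49.9 °F.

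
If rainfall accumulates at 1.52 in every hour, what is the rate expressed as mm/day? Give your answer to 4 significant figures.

926.6 mm/day

1.52 in/hour × 25.4 mm/in × 24 hour/day = 926.6 mm/day.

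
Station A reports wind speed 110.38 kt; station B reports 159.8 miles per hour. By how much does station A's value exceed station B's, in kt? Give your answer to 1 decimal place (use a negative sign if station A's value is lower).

-28.5 kt

station B: 159.8 mph = 138.862 kt.
Difference: 110.380 − 138.862 = -28.5 kt.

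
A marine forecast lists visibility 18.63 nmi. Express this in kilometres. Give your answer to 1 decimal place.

34.5 km

1 nmi = 1.852 km, so 18.63 × 1.852 = 34.5 km.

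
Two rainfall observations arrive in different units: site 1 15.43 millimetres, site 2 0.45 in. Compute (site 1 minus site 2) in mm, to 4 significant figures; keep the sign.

4.000 mm

site 2: 0.45 in = 11.43000 mm.
Difference: 15.43000 − 11.43000 = 4.000 mm.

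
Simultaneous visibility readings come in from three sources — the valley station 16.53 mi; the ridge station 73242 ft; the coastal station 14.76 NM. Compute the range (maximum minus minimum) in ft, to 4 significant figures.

16440 ft

the valley station: 16.53 SM = 87278.40 ft.
the coastal station: 14.76 nmi = 89683.46 ft.
Spread: 89683.46 − 73242.00 = 16440 ft.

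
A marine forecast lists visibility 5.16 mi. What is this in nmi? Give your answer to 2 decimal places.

1 SM = 0.868976 nmi, so 5.16 × 0.868976 = 4.48 nmi.

4.48 nmi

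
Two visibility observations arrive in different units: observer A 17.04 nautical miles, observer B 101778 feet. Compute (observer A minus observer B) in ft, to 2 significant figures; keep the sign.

observer A: 17.04 nmi = 103537.01 ft.
Difference: 103537.01 − 101778.00 = 1800 ft.

1800 ft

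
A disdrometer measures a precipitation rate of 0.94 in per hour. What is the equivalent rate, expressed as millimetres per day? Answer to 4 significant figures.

573.0 mm/day

0.94 in/hour × 25.4 mm/in × 24 hour/day = 573.0 mm/day.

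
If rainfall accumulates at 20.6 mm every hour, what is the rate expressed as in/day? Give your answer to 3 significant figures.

19.5 in/day

20.6 mm/hour × 0.0393701 in/mm × 24 hour/day = 19.5 in/day.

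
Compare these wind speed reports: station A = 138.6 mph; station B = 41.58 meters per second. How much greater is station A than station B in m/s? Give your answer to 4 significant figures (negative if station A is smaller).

station A: 138.6 mph = 61.9597 m/s.
Difference: 61.9597 − 41.5800 = 20.38 m/s.

20.38 m/s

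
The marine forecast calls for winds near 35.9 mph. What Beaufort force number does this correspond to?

Beaufort force 7

35.9 mph = 16.0 m/s, which is Beaufort 7 (near gale, 13.9–17.1 m/s).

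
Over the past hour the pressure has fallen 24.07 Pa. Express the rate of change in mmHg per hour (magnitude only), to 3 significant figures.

24.07 Pa / 1 h × 0.00750062 mmHg/Pa = 0.181 mmHg/h.

0.181 mmHg per hour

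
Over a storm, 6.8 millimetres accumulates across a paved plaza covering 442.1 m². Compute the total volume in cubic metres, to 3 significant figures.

1 mm over 1 m² is 1 L, so volume = 6.8 × 442.1 = 3006.28 L = 3.01 m³.

3.01 cubic metres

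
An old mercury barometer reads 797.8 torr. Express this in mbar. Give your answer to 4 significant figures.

1 mmHg = 1.33322 mb, so 797.8 × 1.33322 = 1064 mb.

1064 mb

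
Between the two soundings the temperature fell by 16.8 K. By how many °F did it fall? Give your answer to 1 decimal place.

For a temperature change the 32° offset cancels: Δ°F = 16.8 × 1.8 = 30.2 °F.

30.2 °F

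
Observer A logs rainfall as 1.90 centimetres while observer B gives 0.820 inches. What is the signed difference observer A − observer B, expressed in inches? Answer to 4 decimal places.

-0.0720 in

observer A: 1.90 cm = 0.748031 in.
Difference: 0.748031 − 0.820000 = -0.0720 in.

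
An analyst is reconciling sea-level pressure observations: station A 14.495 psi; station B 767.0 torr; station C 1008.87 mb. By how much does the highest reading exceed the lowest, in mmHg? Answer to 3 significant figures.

17.4 mmHg

station A: 14.495 psi = 749.608 mmHg.
station C: 1008.87 mb = 756.715 mmHg.
Spread: 767.000 − 749.608 = 17.4 mmHg.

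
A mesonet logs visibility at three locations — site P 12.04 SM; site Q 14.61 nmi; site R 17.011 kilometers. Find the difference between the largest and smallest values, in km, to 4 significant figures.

10.05 km

site P: 12.04 SM = 19.3765 km.
site Q: 14.61 nmi = 27.0577 km.
Spread: 27.0577 − 17.0110 = 10.05 km.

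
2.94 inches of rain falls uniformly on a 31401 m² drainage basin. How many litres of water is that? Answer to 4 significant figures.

2345000 litres

Depth: 2.94 in × 25.4 = 74.676 mm.
1 mm over 1 m² is 1 L, so volume = 74.676 × 31401 = 2344901.1 L ≈ 2345000 L.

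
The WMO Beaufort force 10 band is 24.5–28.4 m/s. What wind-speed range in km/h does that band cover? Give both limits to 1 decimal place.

24.5–28.4 m/s × 3.6 = 88.2–102.2 km/h.

88.2 to 102.2 km/h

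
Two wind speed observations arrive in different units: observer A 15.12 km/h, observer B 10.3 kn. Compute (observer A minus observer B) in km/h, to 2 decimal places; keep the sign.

observer B: 10.3 kt = 19.0756 km/h.
Difference: 15.1200 − 19.0756 = -3.96 km/h.

-3.96 km/h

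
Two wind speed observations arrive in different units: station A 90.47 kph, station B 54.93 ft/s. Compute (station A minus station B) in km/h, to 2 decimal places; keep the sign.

station B: 54.93 ft/s = 60.2736 km/h.
Difference: 90.4700 − 60.2736 = 30.20 km/h.

30.20 km/h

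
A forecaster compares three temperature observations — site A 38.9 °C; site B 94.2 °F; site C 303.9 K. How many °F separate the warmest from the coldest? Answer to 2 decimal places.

site B: 94.2 °F = 34.556 °C.
site C: 303.9 K = 30.750 °C.
Spread: 38.900 − 30.750 = 8.150 °C = 14.67 °F.

14.67 °F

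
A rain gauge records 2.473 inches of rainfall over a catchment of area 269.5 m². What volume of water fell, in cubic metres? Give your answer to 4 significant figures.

16.93 cubic metres

Depth: 2.473 in × 25.4 = 62.8142 mm.
1 mm over 1 m² is 1 L, so volume = 62.8142 × 269.5 = 16928.427 L = 16.93 m³.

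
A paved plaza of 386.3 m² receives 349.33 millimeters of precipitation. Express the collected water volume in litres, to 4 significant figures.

134900 litres

1 mm over 1 m² is 1 L, so volume = 349.33 × 386.3 = 134946.18 L ≈ 134900 L.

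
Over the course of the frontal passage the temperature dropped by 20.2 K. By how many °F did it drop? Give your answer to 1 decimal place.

36.4 °F

A change of 1 °C equals a change of 1.8 °F: Δ°F = 20.2 × 1.8 = 36.4 °F.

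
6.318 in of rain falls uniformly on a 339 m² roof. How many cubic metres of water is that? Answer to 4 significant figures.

54.40 cubic metres

Depth: 6.318 in × 25.4 = 160.4772 mm.
1 mm over 1 m² is 1 L, so volume = 160.4772 × 339 = 54401.771 L = 54.40 m³.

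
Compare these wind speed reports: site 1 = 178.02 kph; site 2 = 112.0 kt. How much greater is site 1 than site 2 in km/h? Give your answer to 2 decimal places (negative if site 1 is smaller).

-29.40 km/h

site 2: 112.0 kt = 207.4240 km/h.
Difference: 178.0200 − 207.4240 = -29.40 km/h.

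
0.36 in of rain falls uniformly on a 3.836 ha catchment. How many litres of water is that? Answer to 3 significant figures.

351000 litres

Depth: 0.36 in × 25.4 = 9.144 mm.
Area: 3.836 ha = 38360 m².
1 mm over 1 m² is 1 L, so volume = 9.144 × 38360 = 350763.84 L ≈ 351000 L.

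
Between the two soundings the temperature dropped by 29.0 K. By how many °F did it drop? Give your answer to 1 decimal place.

52.2 °F

A change of 1 °C equals a change of 1.8 °F: Δ°F = 29.0 × 1.8 = 52.2 °F.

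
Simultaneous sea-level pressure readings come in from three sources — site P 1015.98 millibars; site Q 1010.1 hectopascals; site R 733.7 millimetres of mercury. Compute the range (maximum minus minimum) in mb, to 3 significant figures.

37.8 mb

site Q: 1010.1 hPa = 1010.100 mb.
site R: 733.7 mmHg = 978.186 mb.
Spread: 1015.980 − 978.186 = 37.8 mb.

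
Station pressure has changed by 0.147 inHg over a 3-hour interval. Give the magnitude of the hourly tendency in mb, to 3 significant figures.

0.147 inHg / 3 h × 33.8639 mb/inHg = 1.66 mb/h.

1.66 mb per hour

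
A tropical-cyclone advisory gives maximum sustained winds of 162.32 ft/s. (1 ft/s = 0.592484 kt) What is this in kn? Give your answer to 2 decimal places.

1 ft/s = 0.592484 kt, so 162.32 × 0.592484 = 96.17 kt.

96.17 kt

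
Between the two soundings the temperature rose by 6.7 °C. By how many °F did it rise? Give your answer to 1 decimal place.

A change of 1 °C equals a change of 1.8 °F: Δ°F = 6.7 × 1.8 = 12.1 °F.

12.1 °F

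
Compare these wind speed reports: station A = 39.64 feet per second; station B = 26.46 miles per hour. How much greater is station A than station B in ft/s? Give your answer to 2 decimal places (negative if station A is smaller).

0.83 ft/s

station B: 26.46 mph = 38.8080 ft/s.
Difference: 39.6400 − 38.8080 = 0.83 ft/s.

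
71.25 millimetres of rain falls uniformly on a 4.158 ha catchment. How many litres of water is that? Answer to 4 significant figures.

2963000 litres

Area: 4.158 ha = 41580 m².
1 mm over 1 m² is 1 L, so volume = 71.25 × 41580 = 2962575 L ≈ 2963000 L.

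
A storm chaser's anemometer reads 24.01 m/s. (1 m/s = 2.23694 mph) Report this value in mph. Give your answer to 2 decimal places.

53.71 mph

1 m/s = 2.23694 mph, so 24.01 × 2.23694 = 53.71 mph.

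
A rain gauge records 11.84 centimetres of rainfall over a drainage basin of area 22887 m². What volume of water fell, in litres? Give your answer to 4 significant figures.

Depth: 11.84 cm × 10 = 118.4 mm.
1 mm over 1 m² is 1 L, so volume = 118.4 × 22887 = 2709820.8 L ≈ 2710000 L.

2710000 litres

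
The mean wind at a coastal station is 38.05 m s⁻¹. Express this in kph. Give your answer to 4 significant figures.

1 m/s = 3.6 km/h, so 38.05 × 3.6 = 137.0 km/h.

137.0 km/h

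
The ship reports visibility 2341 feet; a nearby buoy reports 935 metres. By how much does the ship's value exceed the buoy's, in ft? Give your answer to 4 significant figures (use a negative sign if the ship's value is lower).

the buoy: 935 m = 3067.585 ft.
Difference: 2341.000 − 3067.585 = -726.6 ft.

-726.6 ft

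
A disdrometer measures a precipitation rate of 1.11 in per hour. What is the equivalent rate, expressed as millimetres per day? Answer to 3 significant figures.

1.11 in/hour × 25.4 mm/in × 24 hour/day = 677 mm/day.

677 mm/day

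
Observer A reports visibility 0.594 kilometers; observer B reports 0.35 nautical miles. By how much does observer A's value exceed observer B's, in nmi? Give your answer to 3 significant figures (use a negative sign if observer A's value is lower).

observer A: 0.594 km = 0.320734 nmi.
Difference: 0.320734 − 0.350000 = -0.0293 nmi.

-0.0293 nmi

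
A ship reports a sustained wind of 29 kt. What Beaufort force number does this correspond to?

29 kt lies in the Beaufort 7 band (near gale, 28–33 kt).

Beaufort force 7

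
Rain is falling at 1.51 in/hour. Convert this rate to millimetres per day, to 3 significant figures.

920 mm/day

1.51 in/hour × 25.4 mm/in × 24 hour/day = 920 mm/day.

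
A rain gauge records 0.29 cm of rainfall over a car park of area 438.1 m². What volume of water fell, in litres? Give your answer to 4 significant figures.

Depth: 0.29 cm × 10 = 2.9 mm.
1 mm over 1 m² is 1 L, so volume = 2.9 × 438.1 = 1270.49 L ≈ 1270 L.

1270 litres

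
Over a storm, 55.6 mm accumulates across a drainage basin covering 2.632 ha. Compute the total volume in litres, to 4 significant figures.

Area: 2.632 ha = 26320 m².
1 mm over 1 m² is 1 L, so volume = 55.6 × 26320 = 1463392 L ≈ 1463000 L.

1463000 litres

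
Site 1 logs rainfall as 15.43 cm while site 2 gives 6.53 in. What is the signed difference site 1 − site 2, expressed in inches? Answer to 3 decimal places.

-0.455 in

site 1: 15.43 cm = 6.07480 in.
Difference: 6.07480 − 6.53000 = -0.455 in.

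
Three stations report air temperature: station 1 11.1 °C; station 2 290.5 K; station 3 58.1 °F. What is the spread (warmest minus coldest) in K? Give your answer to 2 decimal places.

6.25 K

station 2: 290.5 K = 17.350 °C.
station 3: 58.1 °F = 14.500 °C.
Spread: 17.350 − 11.100 = 6.250 °C.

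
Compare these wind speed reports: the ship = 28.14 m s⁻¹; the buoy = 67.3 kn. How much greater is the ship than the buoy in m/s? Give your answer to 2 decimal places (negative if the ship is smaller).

the buoy: 67.3 kt = 34.6221 m/s.
Difference: 28.1400 − 34.6221 = -6.48 m/s.

-6.48 m/s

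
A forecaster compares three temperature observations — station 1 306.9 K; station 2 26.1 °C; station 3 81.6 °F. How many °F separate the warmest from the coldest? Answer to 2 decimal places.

station 1: 306.9 K = 33.750 °C.
station 3: 81.6 °F = 27.556 °C.
Spread: 33.750 − 26.100 = 7.650 °C = 13.77 °F.

13.77 °F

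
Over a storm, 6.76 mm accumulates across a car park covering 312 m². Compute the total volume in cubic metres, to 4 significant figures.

1 mm over 1 m² is 1 L, so volume = 6.76 × 312 = 2109.12 L = 2.109 m³.

2.109 cubic metres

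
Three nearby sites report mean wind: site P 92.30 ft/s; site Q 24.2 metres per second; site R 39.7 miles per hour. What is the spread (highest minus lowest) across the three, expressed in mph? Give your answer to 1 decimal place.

site P: 92.30 ft/s = 62.932 mph.
site Q: 24.2 m/s = 54.134 mph.
Spread: 62.932 − 39.700 = 23.2 mph.

23.2 mph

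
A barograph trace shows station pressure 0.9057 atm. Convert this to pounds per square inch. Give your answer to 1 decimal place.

1 atm = 14.6959 psi, so 0.9057 × 14.6959 = 13.3 psi.

13.3 psi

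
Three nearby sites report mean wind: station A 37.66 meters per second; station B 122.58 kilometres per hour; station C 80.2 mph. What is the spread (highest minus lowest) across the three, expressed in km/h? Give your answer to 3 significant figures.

station A: 37.66 m/s = 135.576 km/h.
station C: 80.2 mph = 129.069 km/h.
Spread: 135.576 − 122.580 = 13.0 km/h.

13.0 km/h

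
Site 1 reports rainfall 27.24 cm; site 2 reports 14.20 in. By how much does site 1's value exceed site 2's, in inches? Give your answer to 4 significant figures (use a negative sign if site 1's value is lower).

site 1: 27.24 cm = 10.72441 in.
Difference: 10.72441 − 14.20000 = -3.476 in.

-3.476 in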